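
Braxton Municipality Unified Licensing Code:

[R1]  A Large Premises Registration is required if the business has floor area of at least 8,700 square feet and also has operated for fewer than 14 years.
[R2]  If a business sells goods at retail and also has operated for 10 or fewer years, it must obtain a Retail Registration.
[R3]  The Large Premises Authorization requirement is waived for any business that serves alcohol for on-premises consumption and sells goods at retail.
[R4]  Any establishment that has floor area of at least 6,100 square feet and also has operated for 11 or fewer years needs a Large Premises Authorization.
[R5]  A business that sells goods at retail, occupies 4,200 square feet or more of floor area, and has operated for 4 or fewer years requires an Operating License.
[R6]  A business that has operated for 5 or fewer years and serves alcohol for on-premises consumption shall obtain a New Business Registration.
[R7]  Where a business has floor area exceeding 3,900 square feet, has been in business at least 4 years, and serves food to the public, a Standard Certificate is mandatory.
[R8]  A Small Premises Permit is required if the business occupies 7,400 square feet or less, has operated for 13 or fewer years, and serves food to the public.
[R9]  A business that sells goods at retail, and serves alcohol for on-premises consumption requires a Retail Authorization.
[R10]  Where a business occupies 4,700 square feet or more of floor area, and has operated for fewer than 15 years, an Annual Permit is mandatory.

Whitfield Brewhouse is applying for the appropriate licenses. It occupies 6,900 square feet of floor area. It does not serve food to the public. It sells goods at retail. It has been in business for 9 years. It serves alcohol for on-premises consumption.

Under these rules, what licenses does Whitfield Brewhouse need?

[R1] floor area 6,900 square feet < 8,700 square feet; years in business 9 < 14 → Large Premises Registration not required.
[R2] sells goods at retail; years in business 9 ≤ 10 → Retail Registration required.
[R3] serves alcohol for on-premises consumption; sells goods at retail → exempt from Large Premises Authorization.
[R4] floor area 6,900 square feet ≥ 6,100 square feet; years in business 9 ≤ 11 → Large Premises Authorization required.
[R5] sells goods at retail; floor area 6,900 square feet ≥ 4,200 square feet; years in business 9 > 4 → Operating License not required.
[R6] years in business 9 > 5; serves alcohol for on-premises consumption → New Business Registration not required.
[R7] floor area 6,900 square feet > 3,900 square feet; years in business 9 ≥ 4; does not serve food to the public → Standard Certificate not required.
[R8] floor area 6,900 square feet ≤ 7,400 square feet; years in business 9 ≤ 13; does not serve food to the public → Small Premises Permit not required.
[R9] sells goods at retail; serves alcohol for on-premises consumption → Retail Authorization required.
[R10] floor area 6,900 square feet ≥ 4,700 square feet; years in business 9 < 15 → Annual Permit required.

Annual Permit, Retail Authorization, Retail Registration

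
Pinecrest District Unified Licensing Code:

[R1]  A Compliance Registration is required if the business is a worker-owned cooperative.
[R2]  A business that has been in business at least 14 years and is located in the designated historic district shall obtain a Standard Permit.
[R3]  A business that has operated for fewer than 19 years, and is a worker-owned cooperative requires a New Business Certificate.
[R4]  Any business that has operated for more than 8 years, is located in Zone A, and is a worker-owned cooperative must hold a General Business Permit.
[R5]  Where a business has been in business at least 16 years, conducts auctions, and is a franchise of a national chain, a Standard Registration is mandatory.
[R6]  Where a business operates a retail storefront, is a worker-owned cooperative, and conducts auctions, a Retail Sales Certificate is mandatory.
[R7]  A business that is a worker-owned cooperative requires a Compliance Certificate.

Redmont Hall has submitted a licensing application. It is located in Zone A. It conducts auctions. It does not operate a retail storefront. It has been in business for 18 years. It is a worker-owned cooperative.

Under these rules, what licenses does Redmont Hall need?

[R1] is a worker-owned cooperative → Compliance Registration required.
[R2] years in business 18 ≥ 14; is located in Zone A (not: is located in the designated historic district) → Standard Permit not required.
[R3] years in business 18 < 19; is a worker-owned cooperative → New Business Certificate required.
[R4] years in business 18 > 8; is located in Zone A; is a worker-owned cooperative → General Business Permit required.
[R5] years in business 18 ≥ 16; conducts auctions; is a worker-owned cooperative (not: is a franchise of a national chain) → Standard Registration not required.
[R6] does not operate a retail storefront; is a worker-owned cooperative; conducts auctions → Retail Sales Certificate not required.
[R7] is a worker-owned cooperative → Compliance Certificate required.

Compliance Certificate, Compliance Registration, General Business Permit, New Business Certificate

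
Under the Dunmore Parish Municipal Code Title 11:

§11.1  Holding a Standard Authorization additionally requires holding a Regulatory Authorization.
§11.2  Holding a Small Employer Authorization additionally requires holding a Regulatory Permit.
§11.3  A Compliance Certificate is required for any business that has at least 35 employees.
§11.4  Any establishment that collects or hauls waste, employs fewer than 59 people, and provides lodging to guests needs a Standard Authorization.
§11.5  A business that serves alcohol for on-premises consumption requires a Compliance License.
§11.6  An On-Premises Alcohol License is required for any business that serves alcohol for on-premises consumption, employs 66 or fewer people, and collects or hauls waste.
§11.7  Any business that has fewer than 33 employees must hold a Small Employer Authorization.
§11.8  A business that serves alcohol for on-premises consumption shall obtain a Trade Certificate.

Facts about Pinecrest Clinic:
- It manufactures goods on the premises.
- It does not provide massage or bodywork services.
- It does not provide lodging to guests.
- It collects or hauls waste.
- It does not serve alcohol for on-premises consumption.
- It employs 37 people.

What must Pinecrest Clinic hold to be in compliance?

§11.1 Standard Authorization is not required → no effect.
§11.2 Small Employer Authorization is not required → no effect.
§11.3 employees 37 ≥ 35 → Compliance Certificate required.
§11.4 collects or hauls waste; employees 37 < 59; does not provide lodging to guests → Standard Authorization not required.
§11.5 does not serve alcohol for on-premises consumption → Compliance License not required.
§11.6 does not serve alcohol for on-premises consumption; employees 37 ≤ 66; collects or hauls waste → On-Premises Alcohol License not required.
§11.7 employees 37 ≥ 33 → Small Employer Authorization not required.
§11.8 does not serve alcohol for on-premises consumption → Trade Certificate not required.

Compliance Certificate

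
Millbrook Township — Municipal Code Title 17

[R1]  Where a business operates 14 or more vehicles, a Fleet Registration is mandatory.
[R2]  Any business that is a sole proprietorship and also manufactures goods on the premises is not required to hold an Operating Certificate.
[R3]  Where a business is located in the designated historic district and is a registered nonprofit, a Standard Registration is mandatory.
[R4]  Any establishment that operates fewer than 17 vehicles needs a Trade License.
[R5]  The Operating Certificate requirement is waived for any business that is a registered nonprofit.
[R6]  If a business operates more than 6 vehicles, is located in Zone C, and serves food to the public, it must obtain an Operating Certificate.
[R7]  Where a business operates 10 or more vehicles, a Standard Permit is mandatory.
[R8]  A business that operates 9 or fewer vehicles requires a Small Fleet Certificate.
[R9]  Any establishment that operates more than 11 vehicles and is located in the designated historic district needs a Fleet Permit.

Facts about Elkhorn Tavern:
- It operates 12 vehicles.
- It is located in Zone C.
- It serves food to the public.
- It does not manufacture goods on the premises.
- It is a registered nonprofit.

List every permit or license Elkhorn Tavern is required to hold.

[R1] vehicles 12 < 14 → Fleet Registration not required.
[R2] is a registered nonprofit (not: is a sole proprietorship); does not manufacture goods on the premises → Operating Certificate exemption does not apply.
[R3] is located in Zone C (not: is located in the designated historic district); is a registered nonprofit → Standard Registration not required.
[R4] vehicles 12 < 17 → Trade License required.
[R5] is a registered nonprofit → exempt from Operating Certificate.
[R6] vehicles 12 > 6; is located in Zone C; serves food to the public → Operating Certificate required.
[R7] vehicles 12 ≥ 10 → Standard Permit required.
[R8] vehicles 12 > 9 → Small Fleet Certificate not required.
[R9] vehicles 12 > 11; is located in Zone C (not: is located in the designated historic district) → Fleet Permit not required.

Standard Permit, Trade License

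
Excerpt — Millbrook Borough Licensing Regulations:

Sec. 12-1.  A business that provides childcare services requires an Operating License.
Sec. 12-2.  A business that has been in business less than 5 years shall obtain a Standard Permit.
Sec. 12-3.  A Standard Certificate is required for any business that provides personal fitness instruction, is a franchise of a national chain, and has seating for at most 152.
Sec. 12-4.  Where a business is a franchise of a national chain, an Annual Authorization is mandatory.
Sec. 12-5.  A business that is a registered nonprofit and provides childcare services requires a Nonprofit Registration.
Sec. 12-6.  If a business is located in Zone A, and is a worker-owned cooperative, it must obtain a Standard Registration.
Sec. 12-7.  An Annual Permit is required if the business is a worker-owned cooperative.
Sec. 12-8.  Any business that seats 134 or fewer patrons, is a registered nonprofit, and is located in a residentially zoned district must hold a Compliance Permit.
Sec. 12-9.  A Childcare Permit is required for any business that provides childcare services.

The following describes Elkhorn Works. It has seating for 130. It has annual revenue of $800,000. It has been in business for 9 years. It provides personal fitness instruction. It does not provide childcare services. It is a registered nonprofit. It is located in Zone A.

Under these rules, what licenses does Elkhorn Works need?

None

Sec. 12-1. does not provide childcare services → Operating License not required.
Sec. 12-2. years in business 9 ≥ 5 → Standard Permit not required.
Sec. 12-3. provides personal fitness instruction; is a registered nonprofit (not: is a franchise of a national chain); seating 130 ≤ 152 → Standard Certificate not required.
Sec. 12-4. is a registered nonprofit (not: is a franchise of a national chain) → Annual Authorization not required.
Sec. 12-5. is a registered nonprofit; does not provide childcare services → Nonprofit Registration not required.
Sec. 12-6. is located in Zone A; is a registered nonprofit (not: is a worker-owned cooperative) → Standard Registration not required.
Sec. 12-7. is a registered nonprofit (not: is a worker-owned cooperative) → Annual Permit not required.
Sec. 12-8. seating 130 ≤ 134; is a registered nonprofit; is located in Zone A (not: is located in a residentially zoned district) → Compliance Permit not required.
Sec. 12-9. does not provide childcare services → Childcare Permit not required.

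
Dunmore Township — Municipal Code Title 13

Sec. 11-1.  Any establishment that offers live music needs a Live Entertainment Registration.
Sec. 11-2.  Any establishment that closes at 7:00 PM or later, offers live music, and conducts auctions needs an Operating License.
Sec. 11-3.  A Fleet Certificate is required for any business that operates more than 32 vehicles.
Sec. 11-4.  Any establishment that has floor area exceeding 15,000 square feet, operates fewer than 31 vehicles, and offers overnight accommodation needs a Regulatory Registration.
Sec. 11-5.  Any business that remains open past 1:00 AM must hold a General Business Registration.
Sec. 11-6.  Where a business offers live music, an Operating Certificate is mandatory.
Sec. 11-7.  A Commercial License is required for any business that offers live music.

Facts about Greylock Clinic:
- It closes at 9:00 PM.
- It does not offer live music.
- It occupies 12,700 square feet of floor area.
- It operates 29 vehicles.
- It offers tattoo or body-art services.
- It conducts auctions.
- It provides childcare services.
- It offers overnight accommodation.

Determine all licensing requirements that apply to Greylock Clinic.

None

Sec. 11-1. does not offer live music → Live Entertainment Registration not required.
Sec. 11-2. closes 9:00 PM, after 7:00 PM; does not offer live music; conducts auctions → Operating License not required.
Sec. 11-3. vehicles 29 ≤ 32 → Fleet Certificate not required.
Sec. 11-4. floor area 12,700 square feet ≤ 15,000 square feet; vehicles 29 < 31; offers overnight accommodation → Regulatory Registration not required.
Sec. 11-5. closes 9:00 PM, at/before 1:00 AM → General Business Registration not required.
Sec. 11-6. does not offer live music → Operating Certificate not required.
Sec. 11-7. does not offer live music → Commercial License not required.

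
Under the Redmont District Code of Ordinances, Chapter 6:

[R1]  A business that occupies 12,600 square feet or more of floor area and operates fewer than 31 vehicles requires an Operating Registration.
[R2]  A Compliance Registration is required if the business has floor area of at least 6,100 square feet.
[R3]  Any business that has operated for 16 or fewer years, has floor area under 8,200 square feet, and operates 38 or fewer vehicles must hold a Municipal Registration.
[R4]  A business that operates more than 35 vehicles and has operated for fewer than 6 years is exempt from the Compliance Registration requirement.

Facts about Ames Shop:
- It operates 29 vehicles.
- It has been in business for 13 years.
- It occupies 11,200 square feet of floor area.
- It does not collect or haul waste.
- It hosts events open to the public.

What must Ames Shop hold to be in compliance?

[R1] floor area 11,200 square feet < 12,600 square feet; vehicles 29 < 31 → Operating Registration not required.
[R2] floor area 11,200 square feet ≥ 6,100 square feet → Compliance Registration required.
[R3] years in business 13 ≤ 16; floor area 11,200 square feet ≥ 8,200 square feet; vehicles 29 ≤ 38 → Municipal Registration not required.
[R4] vehicles 29 ≤ 35; years in business 13 ≥ 6 → Compliance Registration exemption does not apply.

Compliance Registration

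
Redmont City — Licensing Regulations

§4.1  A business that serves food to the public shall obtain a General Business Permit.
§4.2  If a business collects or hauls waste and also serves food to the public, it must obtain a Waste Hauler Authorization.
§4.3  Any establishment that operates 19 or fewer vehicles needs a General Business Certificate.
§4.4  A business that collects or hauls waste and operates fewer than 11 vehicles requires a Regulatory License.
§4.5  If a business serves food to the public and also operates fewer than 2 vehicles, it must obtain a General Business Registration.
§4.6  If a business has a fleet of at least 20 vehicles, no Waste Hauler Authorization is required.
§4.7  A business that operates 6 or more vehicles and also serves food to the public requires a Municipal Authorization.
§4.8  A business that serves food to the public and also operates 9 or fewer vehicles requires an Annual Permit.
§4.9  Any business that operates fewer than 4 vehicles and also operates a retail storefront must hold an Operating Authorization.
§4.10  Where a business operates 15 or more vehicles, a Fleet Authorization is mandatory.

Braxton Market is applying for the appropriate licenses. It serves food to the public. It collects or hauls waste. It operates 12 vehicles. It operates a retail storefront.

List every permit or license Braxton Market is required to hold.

General Business Certificate, General Business Permit, Municipal Authorization, Waste Hauler Authorization

§4.1 serves food to the public → General Business Permit required.
§4.2 collects or hauls waste; serves food to the public → Waste Hauler Authorization required.
§4.3 vehicles 12 ≤ 19 → General Business Certificate required.
§4.4 collects or hauls waste; vehicles 12 ≥ 11 → Regulatory License not required.
§4.5 serves food to the public; vehicles 12 ≥ 2 → General Business Registration not required.
§4.6 vehicles 12 < 20 → Waste Hauler Authorization exemption does not apply.
§4.7 vehicles 12 ≥ 6; serves food to the public → Municipal Authorization required.
§4.8 serves food to the public; vehicles 12 > 9 → Annual Permit not required.
§4.9 vehicles 12 ≥ 4; operates a retail storefront → Operating Authorization not required.
§4.10 vehicles 12 < 15 → Fleet Authorization not required.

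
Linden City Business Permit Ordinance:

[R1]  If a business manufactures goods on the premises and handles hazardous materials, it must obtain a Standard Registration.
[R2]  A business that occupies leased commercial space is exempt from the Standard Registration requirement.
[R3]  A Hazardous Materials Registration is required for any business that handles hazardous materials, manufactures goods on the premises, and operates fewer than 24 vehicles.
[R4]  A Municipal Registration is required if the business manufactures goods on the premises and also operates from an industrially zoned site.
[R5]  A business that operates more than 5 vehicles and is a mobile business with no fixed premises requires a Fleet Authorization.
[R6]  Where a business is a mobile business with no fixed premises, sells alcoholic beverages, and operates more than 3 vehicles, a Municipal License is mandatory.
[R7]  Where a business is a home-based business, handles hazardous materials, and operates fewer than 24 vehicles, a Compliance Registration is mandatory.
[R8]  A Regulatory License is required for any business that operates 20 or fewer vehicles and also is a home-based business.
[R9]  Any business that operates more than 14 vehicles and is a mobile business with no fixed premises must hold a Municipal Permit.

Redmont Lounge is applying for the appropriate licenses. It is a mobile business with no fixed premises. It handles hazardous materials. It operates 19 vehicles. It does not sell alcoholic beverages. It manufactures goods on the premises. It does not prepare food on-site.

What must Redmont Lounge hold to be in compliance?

Fleet Authorization, Hazardous Materials Registration, Municipal Permit, Standard Registration

[R1] manufactures goods on the premises; handles hazardous materials → Standard Registration required.
[R2] is a mobile business with no fixed premises (not: occupies leased commercial space) → Standard Registration exemption does not apply.
[R3] handles hazardous materials; manufactures goods on the premises; vehicles 19 < 24 → Hazardous Materials Registration required.
[R4] manufactures goods on the premises; is a mobile business with no fixed premises (not: operates from an industrially zoned site) → Municipal Registration not required.
[R5] vehicles 19 > 5; is a mobile business with no fixed premises → Fleet Authorization required.
[R6] is a mobile business with no fixed premises; does not sell alcoholic beverages; vehicles 19 > 3 → Municipal License not required.
[R7] is a mobile business with no fixed premises (not: is a home-based business); handles hazardous materials; vehicles 19 < 24 → Compliance Registration not required.
[R8] vehicles 19 ≤ 20; is a mobile business with no fixed premises (not: is a home-based business) → Regulatory License not required.
[R9] vehicles 19 > 14; is a mobile business with no fixed premises → Municipal Permit required.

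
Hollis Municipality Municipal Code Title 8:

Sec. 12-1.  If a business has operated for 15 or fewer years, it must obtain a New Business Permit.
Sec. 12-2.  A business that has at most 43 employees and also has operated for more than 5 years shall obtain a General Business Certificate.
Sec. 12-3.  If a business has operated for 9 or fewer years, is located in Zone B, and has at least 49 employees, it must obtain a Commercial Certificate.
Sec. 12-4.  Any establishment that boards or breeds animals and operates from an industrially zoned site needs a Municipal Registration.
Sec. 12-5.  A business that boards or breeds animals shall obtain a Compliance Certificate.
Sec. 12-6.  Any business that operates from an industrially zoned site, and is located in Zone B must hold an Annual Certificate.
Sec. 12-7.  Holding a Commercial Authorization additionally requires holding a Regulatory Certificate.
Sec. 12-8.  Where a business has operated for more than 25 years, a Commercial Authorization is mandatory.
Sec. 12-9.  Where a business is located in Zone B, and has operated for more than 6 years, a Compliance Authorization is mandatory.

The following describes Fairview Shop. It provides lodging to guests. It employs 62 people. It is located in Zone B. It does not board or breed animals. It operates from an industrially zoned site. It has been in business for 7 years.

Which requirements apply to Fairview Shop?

Sec. 12-1. years in business 7 ≤ 15 → New Business Permit required.
Sec. 12-2. employees 62 > 43; years in business 7 > 5 → General Business Certificate not required.
Sec. 12-3. years in business 7 ≤ 9; is located in Zone B; employees 62 ≥ 49 → Commercial Certificate required.
Sec. 12-4. does not board or breed animals; operates from an industrially zoned site → Municipal Registration not required.
Sec. 12-5. does not board or breed animals → Compliance Certificate not required.
Sec. 12-6. operates from an industrially zoned site; is located in Zone B → Annual Certificate required.
Sec. 12-7. Commercial Authorization is not required → no effect.
Sec. 12-8. years in business 7 ≤ 25 → Commercial Authorization not required.
Sec. 12-9. is located in Zone B; years in business 7 > 6 → Compliance Authorization required.

Annual Certificate, Commercial Certificate, Compliance Authorization, New Business Permit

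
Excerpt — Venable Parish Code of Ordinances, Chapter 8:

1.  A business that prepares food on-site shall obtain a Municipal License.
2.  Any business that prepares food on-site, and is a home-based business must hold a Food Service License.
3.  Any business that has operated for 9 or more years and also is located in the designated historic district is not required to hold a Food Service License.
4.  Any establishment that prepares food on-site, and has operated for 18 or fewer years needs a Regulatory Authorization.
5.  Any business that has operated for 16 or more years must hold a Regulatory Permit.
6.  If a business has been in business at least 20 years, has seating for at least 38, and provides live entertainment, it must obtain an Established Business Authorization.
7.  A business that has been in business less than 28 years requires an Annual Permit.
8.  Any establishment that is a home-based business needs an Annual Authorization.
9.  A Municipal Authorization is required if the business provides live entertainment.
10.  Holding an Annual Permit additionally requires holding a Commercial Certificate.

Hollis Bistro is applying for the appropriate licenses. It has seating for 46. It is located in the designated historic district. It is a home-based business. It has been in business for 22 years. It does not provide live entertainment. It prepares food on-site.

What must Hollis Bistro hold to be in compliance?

Annual Authorization, Annual Permit, Commercial Certificate, Municipal License, Regulatory Permit

1. prepares food on-site → Municipal License required.
2. prepares food on-site; is a home-based business → Food Service License required.
3. years in business 22 ≥ 9; is located in the designated historic district → exempt from Food Service License.
4. prepares food on-site; years in business 22 > 18 → Regulatory Authorization not required.
5. years in business 22 ≥ 16 → Regulatory Permit required.
6. years in business 22 ≥ 20; seating 46 ≥ 38; does not provide live entertainment → Established Business Authorization not required.
7. years in business 22 < 28 → Annual Permit required.
8. is a home-based business → Annual Authorization required.
9. does not provide live entertainment → Municipal Authorization not required.
10. Annual Permit is required → Commercial Certificate also required.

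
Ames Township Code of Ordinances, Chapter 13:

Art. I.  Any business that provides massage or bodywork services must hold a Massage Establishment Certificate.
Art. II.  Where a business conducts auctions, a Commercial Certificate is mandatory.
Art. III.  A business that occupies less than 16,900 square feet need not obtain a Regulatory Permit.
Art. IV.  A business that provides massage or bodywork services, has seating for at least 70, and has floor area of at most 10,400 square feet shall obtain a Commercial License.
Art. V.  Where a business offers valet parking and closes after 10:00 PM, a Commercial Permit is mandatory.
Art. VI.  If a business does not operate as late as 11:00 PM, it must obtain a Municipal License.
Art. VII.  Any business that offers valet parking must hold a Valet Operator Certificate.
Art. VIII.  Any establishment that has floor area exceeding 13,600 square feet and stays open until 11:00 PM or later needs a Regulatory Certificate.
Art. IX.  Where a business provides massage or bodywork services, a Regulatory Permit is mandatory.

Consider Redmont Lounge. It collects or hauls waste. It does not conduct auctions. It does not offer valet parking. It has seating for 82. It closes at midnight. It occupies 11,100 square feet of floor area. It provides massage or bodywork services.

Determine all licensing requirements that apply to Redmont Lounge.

Massage Establishment Certificate

Art. I. provides massage or bodywork services → Massage Establishment Certificate required.
Art. II. does not conduct auctions → Commercial Certificate not required.
Art. III. floor area 11,100 square feet < 16,900 square feet → exempt from Regulatory Permit.
Art. IV. provides massage or bodywork services; seating 82 ≥ 70; floor area 11,100 square feet > 10,400 square feet → Commercial License not required.
Art. V. does not offer valet parking; closes midnight, after 10:00 PM → Commercial Permit not required.
Art. VI. closes midnight, after 11:00 PM → Municipal License not required.
Art. VII. does not offer valet parking → Valet Operator Certificate not required.
Art. VIII. floor area 11,100 square feet ≤ 13,600 square feet; closes midnight, after 11:00 PM → Regulatory Certificate not required.
Art. IX. provides massage or bodywork services → Regulatory Permit required.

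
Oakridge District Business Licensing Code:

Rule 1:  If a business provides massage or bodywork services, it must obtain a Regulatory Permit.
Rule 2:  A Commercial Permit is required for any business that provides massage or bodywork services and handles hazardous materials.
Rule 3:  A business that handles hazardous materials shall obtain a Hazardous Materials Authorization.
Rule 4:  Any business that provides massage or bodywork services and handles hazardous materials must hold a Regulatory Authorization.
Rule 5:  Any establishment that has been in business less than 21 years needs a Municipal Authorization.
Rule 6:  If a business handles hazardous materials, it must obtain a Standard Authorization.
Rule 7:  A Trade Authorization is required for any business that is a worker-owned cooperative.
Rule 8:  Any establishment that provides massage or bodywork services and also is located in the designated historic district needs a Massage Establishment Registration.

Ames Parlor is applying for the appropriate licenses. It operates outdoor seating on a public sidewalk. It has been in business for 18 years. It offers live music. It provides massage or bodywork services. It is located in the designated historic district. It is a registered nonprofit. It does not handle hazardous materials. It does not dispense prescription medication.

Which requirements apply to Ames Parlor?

Massage Establishment Registration, Municipal Authorization, Regulatory Permit

Rule 1: provides massage or bodywork services → Regulatory Permit required.
Rule 2: provides massage or bodywork services; does not handle hazardous materials → Commercial Permit not required.
Rule 3: does not handle hazardous materials → Hazardous Materials Authorization not required.
Rule 4: provides massage or bodywork services; does not handle hazardous materials → Regulatory Authorization not required.
Rule 5: years in business 18 < 21 → Municipal Authorization required.
Rule 6: does not handle hazardous materials → Standard Authorization not required.
Rule 7: is a registered nonprofit (not: is a worker-owned cooperative) → Trade Authorization not required.
Rule 8: provides massage or bodywork services; is located in the designated historic district → Massage Establishment Registration required.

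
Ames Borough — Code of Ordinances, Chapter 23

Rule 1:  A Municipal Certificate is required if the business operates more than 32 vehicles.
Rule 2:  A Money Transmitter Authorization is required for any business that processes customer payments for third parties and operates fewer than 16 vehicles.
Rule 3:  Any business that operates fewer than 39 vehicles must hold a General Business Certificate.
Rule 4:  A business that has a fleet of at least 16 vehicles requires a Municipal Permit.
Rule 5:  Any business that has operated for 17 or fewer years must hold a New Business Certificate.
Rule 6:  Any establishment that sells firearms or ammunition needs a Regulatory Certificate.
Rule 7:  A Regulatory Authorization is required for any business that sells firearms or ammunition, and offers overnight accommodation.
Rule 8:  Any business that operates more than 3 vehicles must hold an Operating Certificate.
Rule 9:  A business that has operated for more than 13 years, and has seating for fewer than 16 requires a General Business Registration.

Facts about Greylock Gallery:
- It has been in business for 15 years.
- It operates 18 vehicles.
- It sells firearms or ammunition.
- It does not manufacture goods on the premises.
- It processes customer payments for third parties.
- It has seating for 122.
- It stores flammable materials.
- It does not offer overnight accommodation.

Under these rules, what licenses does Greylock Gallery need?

Rule 1: vehicles 18 ≤ 32 → Municipal Certificate not required.
Rule 2: processes customer payments for third parties; vehicles 18 ≥ 16 → Money Transmitter Authorization not required.
Rule 3: vehicles 18 < 39 → General Business Certificate required.
Rule 4: vehicles 18 ≥ 16 → Municipal Permit required.
Rule 5: years in business 15 ≤ 17 → New Business Certificate required.
Rule 6: sells firearms or ammunition → Regulatory Certificate required.
Rule 7: sells firearms or ammunition; does not offer overnight accommodation → Regulatory Authorization not required.
Rule 8: vehicles 18 > 3 → Operating Certificate required.
Rule 9: years in business 15 > 13; seating 122 ≥ 16 → General Business Registration not required.

General Business Certificate, Municipal Permit, New Business Certificate, Operating Certificate, Regulatory Certificate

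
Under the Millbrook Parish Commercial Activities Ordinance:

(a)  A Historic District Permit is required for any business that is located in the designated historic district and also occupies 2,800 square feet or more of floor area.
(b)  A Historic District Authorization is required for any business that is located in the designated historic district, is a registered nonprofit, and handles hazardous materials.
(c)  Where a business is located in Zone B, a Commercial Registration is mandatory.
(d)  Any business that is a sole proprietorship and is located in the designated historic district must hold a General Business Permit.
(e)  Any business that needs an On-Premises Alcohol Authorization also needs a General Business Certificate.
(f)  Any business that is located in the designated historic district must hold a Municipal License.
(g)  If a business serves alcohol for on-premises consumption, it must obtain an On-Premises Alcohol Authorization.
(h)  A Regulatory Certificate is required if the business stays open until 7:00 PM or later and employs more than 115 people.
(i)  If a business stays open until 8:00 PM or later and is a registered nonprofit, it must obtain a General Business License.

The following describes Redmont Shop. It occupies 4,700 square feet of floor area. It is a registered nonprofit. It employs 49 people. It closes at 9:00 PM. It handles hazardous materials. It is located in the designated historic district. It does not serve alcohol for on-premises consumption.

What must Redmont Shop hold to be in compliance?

General Business License, Historic District Authorization, Historic District Permit, Municipal License

(a) is located in the designated historic district; floor area 4,700 square feet ≥ 2,800 square feet → Historic District Permit required.
(b) is located in the designated historic district; is a registered nonprofit; handles hazardous materials → Historic District Authorization required.
(c) is located in the designated historic district (not: is located in Zone B) → Commercial Registration not required.
(d) is a registered nonprofit (not: is a sole proprietorship); is located in the designated historic district → General Business Permit not required.
(e) On-Premises Alcohol Authorization is not required → no effect.
(f) is located in the designated historic district → Municipal License required.
(g) does not serve alcohol for on-premises consumption → On-Premises Alcohol Authorization not required.
(h) closes 9:00 PM, after 7:00 PM; employees 49 ≤ 115 → Regulatory Certificate not required.
(i) closes 9:00 PM, after 8:00 PM; is a registered nonprofit → General Business License required.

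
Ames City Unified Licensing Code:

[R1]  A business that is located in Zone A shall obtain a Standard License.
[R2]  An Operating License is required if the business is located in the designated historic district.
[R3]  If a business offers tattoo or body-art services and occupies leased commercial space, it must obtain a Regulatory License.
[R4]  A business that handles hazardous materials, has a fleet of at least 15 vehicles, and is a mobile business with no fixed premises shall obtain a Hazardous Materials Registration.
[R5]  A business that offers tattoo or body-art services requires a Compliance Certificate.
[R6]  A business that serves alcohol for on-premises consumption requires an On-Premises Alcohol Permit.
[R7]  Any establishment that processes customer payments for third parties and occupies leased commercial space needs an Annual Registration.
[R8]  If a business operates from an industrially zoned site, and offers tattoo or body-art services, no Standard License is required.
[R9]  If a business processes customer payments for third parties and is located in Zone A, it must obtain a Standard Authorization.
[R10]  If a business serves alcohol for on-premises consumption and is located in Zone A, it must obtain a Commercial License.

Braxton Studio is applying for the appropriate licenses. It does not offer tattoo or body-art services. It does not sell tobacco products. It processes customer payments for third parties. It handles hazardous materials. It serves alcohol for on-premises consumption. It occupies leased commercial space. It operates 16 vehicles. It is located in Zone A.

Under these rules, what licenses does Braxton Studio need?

Annual Registration, Commercial License, On-Premises Alcohol Permit, Standard Authorization, Standard License

[R1] is located in Zone A → Standard License required.
[R2] is located in Zone A (not: is located in the designated historic district) → Operating License not required.
[R3] does not offer tattoo or body-art services; occupies leased commercial space → Regulatory License not required.
[R4] handles hazardous materials; vehicles 16 ≥ 15; occupies leased commercial space (not: is a mobile business with no fixed premises) → Hazardous Materials Registration not required.
[R5] does not offer tattoo or body-art services → Compliance Certificate not required.
[R6] serves alcohol for on-premises consumption → On-Premises Alcohol Permit required.
[R7] processes customer payments for third parties; occupies leased commercial space → Annual Registration required.
[R8] occupies leased commercial space (not: operates from an industrially zoned site); does not offer tattoo or body-art services → Standard License exemption does not apply.
[R9] processes customer payments for third parties; is located in Zone A → Standard Authorization required.
[R10] serves alcohol for on-premises consumption; is located in Zone A → Commercial License required.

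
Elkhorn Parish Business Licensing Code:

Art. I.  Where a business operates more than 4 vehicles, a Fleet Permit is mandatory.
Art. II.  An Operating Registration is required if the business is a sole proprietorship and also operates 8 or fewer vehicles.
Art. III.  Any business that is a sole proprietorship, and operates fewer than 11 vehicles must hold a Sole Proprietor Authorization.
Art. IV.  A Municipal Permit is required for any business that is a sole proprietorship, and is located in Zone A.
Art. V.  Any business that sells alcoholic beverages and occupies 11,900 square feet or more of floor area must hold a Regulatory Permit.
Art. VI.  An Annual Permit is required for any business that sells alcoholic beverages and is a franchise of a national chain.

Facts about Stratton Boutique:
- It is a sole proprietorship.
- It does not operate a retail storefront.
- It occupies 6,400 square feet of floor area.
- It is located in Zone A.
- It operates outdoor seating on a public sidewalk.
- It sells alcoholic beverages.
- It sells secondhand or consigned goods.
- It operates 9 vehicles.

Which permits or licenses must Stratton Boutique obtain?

Art. I. vehicles 9 > 4 → Fleet Permit required.
Art. II. is a sole proprietorship; vehicles 9 > 8 → Operating Registration not required.
Art. III. is a sole proprietorship; vehicles 9 < 11 → Sole Proprietor Authorization required.
Art. IV. is a sole proprietorship; is located in Zone A → Municipal Permit required.
Art. V. sells alcoholic beverages; floor area 6,400 square feet < 11,900 square feet → Regulatory Permit not required.
Art. VI. sells alcoholic beverages; is a sole proprietorship (not: is a franchise of a national chain) → Annual Permit not required.

Fleet Permit, Municipal Permit, Sole Proprietor Authorization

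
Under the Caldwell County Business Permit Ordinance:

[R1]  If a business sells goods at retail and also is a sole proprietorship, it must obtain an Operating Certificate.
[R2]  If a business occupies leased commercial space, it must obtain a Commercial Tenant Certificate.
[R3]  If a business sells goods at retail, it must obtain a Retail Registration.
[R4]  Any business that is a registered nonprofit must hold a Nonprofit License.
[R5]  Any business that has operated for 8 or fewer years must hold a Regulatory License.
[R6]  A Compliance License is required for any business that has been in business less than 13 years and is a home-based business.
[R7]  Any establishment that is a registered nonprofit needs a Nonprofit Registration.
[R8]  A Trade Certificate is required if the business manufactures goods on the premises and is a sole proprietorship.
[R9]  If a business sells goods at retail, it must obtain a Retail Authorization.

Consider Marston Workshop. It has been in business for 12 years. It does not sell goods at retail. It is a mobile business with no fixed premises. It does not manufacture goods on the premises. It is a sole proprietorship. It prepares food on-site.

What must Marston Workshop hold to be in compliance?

None

[R1] does not sell goods at retail; is a sole proprietorship → Operating Certificate not required.
[R2] is a mobile business with no fixed premises (not: occupies leased commercial space) → Commercial Tenant Certificate not required.
[R3] does not sell goods at retail → Retail Registration not required.
[R4] is a sole proprietorship (not: is a registered nonprofit) → Nonprofit License not required.
[R5] years in business 12 > 8 → Regulatory License not required.
[R6] years in business 12 < 13; is a mobile business with no fixed premises (not: is a home-based business) → Compliance License not required.
[R7] is a sole proprietorship (not: is a registered nonprofit) → Nonprofit Registration not required.
[R8] does not manufacture goods on the premises; is a sole proprietorship → Trade Certificate not required.
[R9] does not sell goods at retail → Retail Authorization not required.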